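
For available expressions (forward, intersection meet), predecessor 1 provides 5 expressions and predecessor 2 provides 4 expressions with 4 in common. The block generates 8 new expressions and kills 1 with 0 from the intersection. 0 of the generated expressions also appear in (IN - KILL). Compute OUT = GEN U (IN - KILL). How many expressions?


IN = intersection of predecessors = 4
IN - KILL = 4 - 0 = 4
|OUT| = |GEN| + |IN - KILL| - |GEN ∩ (IN - KILL)| = 8 + 4 - 0 = 12

12


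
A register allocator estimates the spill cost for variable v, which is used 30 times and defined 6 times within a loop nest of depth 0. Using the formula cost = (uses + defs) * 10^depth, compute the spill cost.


uses + defs = 30 + 6 = 36
10^0 = 1
Spill cost = 36 * 1 = 36

36


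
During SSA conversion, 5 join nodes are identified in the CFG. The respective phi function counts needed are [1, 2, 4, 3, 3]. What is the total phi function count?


Total phi functions = sum of phi functions at each join node
= 1 + 2 + 4 + 3 + 3 = 13

13


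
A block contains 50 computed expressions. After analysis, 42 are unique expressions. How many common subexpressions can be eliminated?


CSE count = total expressions - unique expressions
= 50 - 42 = 8

8


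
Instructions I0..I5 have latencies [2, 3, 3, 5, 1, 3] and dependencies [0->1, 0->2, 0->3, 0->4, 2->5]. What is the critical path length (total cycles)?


Compute longest path through dependency graph: dist(Ik) = max over predecessors of dist + latency(Ik).
dist(I0) = latency 2 = 2
dist(I1) = dist(I0) + 3 = 2 + 3 = 5
dist(I2) = dist(I0) + 3 = 2 + 3 = 5
dist(I3) = dist(I0) + 5 = 2 + 5 = 7
dist(I4) = dist(I0) + 1 = 2 + 1 = 3
dist(I5) = dist(I2) + 3 = 5 + 3 = 8
Critical path = max dist = 8

8


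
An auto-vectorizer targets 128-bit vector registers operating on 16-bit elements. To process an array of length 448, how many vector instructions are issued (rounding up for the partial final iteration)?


Width = 128 / 16 = 8 elements per vector op
Iterations = ceil(448 / 8) = 56

56


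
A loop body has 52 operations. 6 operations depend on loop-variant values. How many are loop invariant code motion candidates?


Invariant candidates = total - loop-dependent
= 52 - 6 = 46

46


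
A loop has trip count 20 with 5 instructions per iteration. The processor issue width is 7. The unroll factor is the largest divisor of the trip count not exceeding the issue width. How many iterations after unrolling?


Largest divisor of 20 <= 7 is 5
New iterations = 20 / 5 = 4

4


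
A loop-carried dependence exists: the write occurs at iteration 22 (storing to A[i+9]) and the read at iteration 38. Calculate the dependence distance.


Distance = read iteration - write iteration
= 38 - 22 = 16

16


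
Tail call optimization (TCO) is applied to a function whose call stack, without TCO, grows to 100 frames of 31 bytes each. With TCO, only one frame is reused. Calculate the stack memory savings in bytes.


Without TCO: 100 * 31 = 3100 bytes
With TCO: reuse 1 frame = 31 bytes
Savings = 3100 - 31 = 3069

3069


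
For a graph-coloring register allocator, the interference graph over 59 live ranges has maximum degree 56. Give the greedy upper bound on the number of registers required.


Greedy coloring never needs more than (max_degree + 1) colors: when coloring a vertex, at most max_degree neighbors are already colored.
Upper bound = 56 + 1 = 57

57


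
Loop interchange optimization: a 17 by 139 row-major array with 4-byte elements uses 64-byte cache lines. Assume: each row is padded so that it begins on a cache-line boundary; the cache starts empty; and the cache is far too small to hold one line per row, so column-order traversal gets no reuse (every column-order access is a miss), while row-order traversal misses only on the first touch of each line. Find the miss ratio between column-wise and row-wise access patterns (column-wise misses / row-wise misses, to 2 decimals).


Each row occupies 139 * 4 = 556 bytes and starts on a line boundary, so it spans ceil(556 / 64) = 9 cache lines.
Row-major traversal misses (one per line touched): 17 * ceil(139 * 4 / 64) = 153
Column-major traversal misses (no reuse, every access misses): 17 * 139 = 2363
Ratio = 2363 / 153 = 15.44

15.44


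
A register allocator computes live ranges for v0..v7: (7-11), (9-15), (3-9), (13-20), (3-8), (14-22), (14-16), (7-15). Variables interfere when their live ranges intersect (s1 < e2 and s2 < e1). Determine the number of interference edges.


Check all pairs for overlapping intervals.
Two intervals (s1,e1) and (s2,e2) overlap if s1 < e2 and s2 < e1.
v0 (7-11) vs v1..v7: overlaps v1, v2, v4, v7 -> 4
v1 (9-15) vs v2..v7: overlaps v3, v5, v6, v7 -> 4
v2 (3-9) vs v3..v7: overlaps v4, v7 -> 2
v3 (13-20) vs v4..v7: overlaps v5, v6, v7 -> 3
v4 (3-8) vs v5..v7: overlaps v7 -> 1
v5 (14-22) vs v6..v7: overlaps v6, v7 -> 2
v6 (14-16) vs v7: overlaps v7 -> 1
Total overlapping pairs = 4 + 4 + 2 + 3 + 1 + 2 + 1 = 17

17


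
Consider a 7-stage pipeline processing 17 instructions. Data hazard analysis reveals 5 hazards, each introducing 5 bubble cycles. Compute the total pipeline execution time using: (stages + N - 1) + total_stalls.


Base cycles = 7 + 17 - 1 = 23
Total stalls = 5 * 5 = 25
Total = 23 + 25 = 48

48


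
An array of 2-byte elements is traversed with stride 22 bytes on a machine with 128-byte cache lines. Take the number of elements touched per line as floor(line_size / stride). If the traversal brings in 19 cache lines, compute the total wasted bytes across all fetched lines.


Elements per line = floor(128 / 22) = 5
Bytes used per line = 5 * 2 = 10
Wasted per line = 128 - 10 = 118
Total wasted = 118 * 19 = 2242

2242


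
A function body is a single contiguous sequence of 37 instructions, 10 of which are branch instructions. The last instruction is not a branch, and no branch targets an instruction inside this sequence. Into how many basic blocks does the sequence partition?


With no in-sequence branch targets, the leaders are the first instruction plus the instruction after each branch.
Number of basic blocks = branches + 1
= 10 + 1 = 11

11


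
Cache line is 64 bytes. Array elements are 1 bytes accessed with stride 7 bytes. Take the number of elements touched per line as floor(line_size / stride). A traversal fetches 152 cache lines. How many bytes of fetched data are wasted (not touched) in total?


Elements per line = floor(64 / 7) = 9
Bytes used per line = 9 * 1 = 9
Wasted per line = 64 - 9 = 55
Total wasted = 55 * 152 = 8360

8360


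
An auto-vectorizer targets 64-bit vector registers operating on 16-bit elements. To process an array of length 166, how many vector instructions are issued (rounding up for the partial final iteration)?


Width = 64 / 16 = 4 elements per vector op
Iterations = ceil(166 / 4) = 42

42


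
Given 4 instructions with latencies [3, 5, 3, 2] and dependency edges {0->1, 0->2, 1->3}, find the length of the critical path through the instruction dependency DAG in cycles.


Compute longest path through dependency graph: dist(Ik) = max over predecessors of dist + latency(Ik).
dist(I0) = latency 3 = 3
dist(I1) = dist(I0) + 5 = 3 + 5 = 8
dist(I2) = dist(I0) + 3 = 3 + 3 = 6
dist(I3) = dist(I1) + 2 = 8 + 2 = 10
Critical path = max dist = 10

10


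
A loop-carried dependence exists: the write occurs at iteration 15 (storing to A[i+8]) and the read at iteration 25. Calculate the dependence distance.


Distance = read iteration - write iteration
= 25 - 15 = 10

10


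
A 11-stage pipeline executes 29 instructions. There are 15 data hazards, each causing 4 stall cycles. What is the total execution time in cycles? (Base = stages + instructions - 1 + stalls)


Base cycles = 11 + 29 - 1 = 39
Total stalls = 15 * 4 = 60
Total = 39 + 60 = 99

99


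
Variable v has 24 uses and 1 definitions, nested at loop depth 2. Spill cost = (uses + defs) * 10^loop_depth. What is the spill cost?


uses + defs = 24 + 1 = 25
10^2 = 100
Spill cost = 25 * 100 = 2500

2500


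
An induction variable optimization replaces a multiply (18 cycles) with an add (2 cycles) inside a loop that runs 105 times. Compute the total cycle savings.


Per-iteration saving = 18 - 2 = 16
Total saved = 105 * 16 = 1680

1680


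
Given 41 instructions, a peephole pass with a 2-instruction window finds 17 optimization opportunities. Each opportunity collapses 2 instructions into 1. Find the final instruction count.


Each match removes 1 instructions.
Total removed = 17 * 1 = 17
Remaining = 41 - 17 = 24

24


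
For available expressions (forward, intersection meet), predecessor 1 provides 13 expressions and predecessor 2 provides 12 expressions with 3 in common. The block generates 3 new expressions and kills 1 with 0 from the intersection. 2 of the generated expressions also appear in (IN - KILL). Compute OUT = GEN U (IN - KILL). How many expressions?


IN = intersection of predecessors = 3
IN - KILL = 3 - 0 = 3
|OUT| = |GEN| + |IN - KILL| - |GEN ∩ (IN - KILL)| = 3 + 3 - 2 = 4

4


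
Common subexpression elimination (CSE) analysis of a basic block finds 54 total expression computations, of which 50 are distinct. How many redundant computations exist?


CSE count = total expressions - unique expressions
= 54 - 50 = 4

4


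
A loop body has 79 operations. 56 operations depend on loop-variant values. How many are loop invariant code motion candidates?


Invariant candidates = total - loop-dependent
= 79 - 56 = 23

23


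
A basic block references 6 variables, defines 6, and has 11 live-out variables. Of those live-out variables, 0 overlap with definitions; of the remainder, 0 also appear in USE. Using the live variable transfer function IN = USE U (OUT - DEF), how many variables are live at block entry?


OUT - DEF: 11 - 0 = 11
|IN| = |USE| + |OUT - DEF| - |USE ∩ (OUT - DEF)| = 6 + 11 - 0 = 17

17


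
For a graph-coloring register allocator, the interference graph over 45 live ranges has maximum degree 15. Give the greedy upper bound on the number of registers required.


Greedy coloring never needs more than (max_degree + 1) colors: when coloring a vertex, at most max_degree neighbors are already colored.
Upper bound = 15 + 1 = 16

16


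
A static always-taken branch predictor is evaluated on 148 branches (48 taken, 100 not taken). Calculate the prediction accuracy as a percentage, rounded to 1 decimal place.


Predictor: always-taken
Correct predictions = 48
Accuracy = 48 / 148 * 100 = 32.4%

32.4


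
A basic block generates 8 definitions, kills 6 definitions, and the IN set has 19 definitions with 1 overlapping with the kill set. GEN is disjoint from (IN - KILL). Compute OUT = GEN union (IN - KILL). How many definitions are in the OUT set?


IN - KILL: 19 - 1 = 18 surviving definitions
OUT = GEN + surviving = 8 + 18 = 26

26


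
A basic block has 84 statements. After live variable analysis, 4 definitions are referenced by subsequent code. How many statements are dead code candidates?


Dead code = total statements - live definitions
= 84 - 4 = 80

80


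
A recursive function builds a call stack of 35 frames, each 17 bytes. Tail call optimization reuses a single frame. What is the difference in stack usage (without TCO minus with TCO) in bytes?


Without TCO: 35 * 17 = 595 bytes
With TCO: reuse 1 frame = 17 bytes
Savings = 595 - 17 = 578

578


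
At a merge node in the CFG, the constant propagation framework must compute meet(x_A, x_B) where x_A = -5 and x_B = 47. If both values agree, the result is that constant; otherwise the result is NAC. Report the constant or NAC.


Meet operation: if both paths give the same constant, result is that constant; if they differ, result is NAC (not-a-constant).
Path A: -5, Path B: 47 -> differ
Result: not-a-constant -> NAC

NAC


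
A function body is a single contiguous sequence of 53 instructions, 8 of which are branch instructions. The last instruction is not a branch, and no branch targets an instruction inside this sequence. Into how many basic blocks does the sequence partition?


With no in-sequence branch targets, the leaders are the first instruction plus the instruction after each branch.
Number of basic blocks = branches + 1
= 8 + 1 = 9

9


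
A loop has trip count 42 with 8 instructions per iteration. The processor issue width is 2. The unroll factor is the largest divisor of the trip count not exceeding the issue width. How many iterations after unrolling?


Largest divisor of 42 <= 2 is 2
New iterations = 42 / 2 = 21

21


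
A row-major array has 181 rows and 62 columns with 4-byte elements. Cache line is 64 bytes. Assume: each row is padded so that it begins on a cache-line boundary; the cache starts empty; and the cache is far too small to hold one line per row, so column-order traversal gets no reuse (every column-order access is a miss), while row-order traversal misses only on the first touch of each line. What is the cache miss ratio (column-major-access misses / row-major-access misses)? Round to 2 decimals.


Each row occupies 62 * 4 = 248 bytes and starts on a line boundary, so it spans ceil(248 / 64) = 4 cache lines.
Row-major traversal misses (one per line touched): 181 * ceil(62 * 4 / 64) = 724
Column-major traversal misses (no reuse, every access misses): 181 * 62 = 11222
Ratio = 11222 / 724 = 15.5

15.5


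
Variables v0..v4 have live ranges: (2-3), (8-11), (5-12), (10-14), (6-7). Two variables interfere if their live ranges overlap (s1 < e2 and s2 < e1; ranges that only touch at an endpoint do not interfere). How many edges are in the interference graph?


Check all pairs for overlapping intervals.
Two intervals (s1,e1) and (s2,e2) overlap if s1 < e2 and s2 < e1.
v0 (2-3) vs v1..v4: overlaps none -> 0
v1 (8-11) vs v2..v4: overlaps v2, v3 -> 2
v2 (5-12) vs v3..v4: overlaps v3, v4 -> 2
v3 (10-14) vs v4: overlaps none -> 0
Total overlapping pairs = 0 + 2 + 2 + 0 = 4

4


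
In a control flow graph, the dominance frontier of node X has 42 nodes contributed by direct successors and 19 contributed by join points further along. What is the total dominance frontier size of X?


DF(X) = direct successor contributions + join point contributions
= 42 + 19 = 61

61


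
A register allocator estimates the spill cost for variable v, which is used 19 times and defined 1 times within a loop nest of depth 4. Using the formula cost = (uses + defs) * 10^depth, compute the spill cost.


uses + defs = 19 + 1 = 20
10^4 = 10000
Spill cost = 20 * 10000 = 200000

200000


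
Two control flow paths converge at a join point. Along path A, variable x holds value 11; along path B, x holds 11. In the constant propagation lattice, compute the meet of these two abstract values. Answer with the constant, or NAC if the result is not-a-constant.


Meet operation: if both paths give the same constant, result is that constant; if they differ, result is NAC (not-a-constant).
Path A: 11, Path B: 11 -> equal
Result: constant -> 11

11


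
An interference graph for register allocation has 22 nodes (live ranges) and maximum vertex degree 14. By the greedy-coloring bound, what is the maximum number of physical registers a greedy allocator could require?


Greedy coloring never needs more than (max_degree + 1) colors: when coloring a vertex, at most max_degree neighbors are already colored.
Upper bound = 14 + 1 = 15

15


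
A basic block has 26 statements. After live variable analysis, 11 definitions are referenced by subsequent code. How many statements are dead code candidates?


Dead code = total statements - live definitions
= 26 - 11 = 15

15


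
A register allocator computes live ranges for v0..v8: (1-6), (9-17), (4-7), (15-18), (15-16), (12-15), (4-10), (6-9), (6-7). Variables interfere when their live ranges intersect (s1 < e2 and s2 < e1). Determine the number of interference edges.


Check all pairs for overlapping intervals.
Two intervals (s1,e1) and (s2,e2) overlap if s1 < e2 and s2 < e1.
v0 (1-6) vs v1..v8: overlaps v2, v6 -> 2
v1 (9-17) vs v2..v8: overlaps v3, v4, v5, v6 -> 4
v2 (4-7) vs v3..v8: overlaps v6, v7, v8 -> 3
v3 (15-18) vs v4..v8: overlaps v4 -> 1
v4 (15-16) vs v5..v8: overlaps none -> 0
v5 (12-15) vs v6..v8: overlaps none -> 0
v6 (4-10) vs v7..v8: overlaps v7, v8 -> 2
v7 (6-9) vs v8: overlaps v8 -> 1
Total overlapping pairs = 2 + 4 + 3 + 1 + 0 + 0 + 2 + 1 = 13

13


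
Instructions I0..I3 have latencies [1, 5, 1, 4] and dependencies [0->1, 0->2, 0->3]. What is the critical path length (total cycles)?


Compute longest path through dependency graph: dist(Ik) = max over predecessors of dist + latency(Ik).
dist(I0) = latency 1 = 1
dist(I1) = dist(I0) + 5 = 1 + 5 = 6
dist(I2) = dist(I0) + 1 = 1 + 1 = 2
dist(I3) = dist(I0) + 4 = 1 + 4 = 5
Critical path = max dist = 6

6


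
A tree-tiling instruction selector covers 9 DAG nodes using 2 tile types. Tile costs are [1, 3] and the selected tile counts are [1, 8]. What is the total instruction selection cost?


Total cost = sum(count_i * cost_i)
= 1*1 + 8*3
= 25

25


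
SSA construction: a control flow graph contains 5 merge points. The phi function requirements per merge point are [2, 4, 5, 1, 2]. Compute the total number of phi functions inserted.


Total phi functions = sum of phi functions at each join node
= 2 + 4 + 5 + 1 + 2 = 14

14


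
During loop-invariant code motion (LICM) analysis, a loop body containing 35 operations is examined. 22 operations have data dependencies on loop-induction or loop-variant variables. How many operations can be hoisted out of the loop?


Invariant candidates = total - loop-dependent
= 35 - 22 = 13

13


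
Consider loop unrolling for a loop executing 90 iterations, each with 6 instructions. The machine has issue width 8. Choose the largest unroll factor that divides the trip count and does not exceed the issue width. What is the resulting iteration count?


Largest divisor of 90 <= 8 is 6
New iterations = 90 / 6 = 15

15


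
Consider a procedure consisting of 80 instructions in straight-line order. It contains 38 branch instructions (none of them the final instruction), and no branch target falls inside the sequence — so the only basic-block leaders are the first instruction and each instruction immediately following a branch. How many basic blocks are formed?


With no in-sequence branch targets, the leaders are the first instruction plus the instruction after each branch.
Number of basic blocks = branches + 1
= 38 + 1 = 39

39


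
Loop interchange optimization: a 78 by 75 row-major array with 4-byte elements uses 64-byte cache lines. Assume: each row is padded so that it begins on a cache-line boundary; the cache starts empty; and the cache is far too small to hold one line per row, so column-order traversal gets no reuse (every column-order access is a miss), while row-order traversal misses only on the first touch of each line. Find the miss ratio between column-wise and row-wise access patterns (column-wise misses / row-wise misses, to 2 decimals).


Each row occupies 75 * 4 = 300 bytes and starts on a line boundary, so it spans ceil(300 / 64) = 5 cache lines.
Row-major traversal misses (one per line touched): 78 * ceil(75 * 4 / 64) = 390
Column-major traversal misses (no reuse, every access misses): 78 * 75 = 5850
Ratio = 5850 / 390 = 15.0

15.0


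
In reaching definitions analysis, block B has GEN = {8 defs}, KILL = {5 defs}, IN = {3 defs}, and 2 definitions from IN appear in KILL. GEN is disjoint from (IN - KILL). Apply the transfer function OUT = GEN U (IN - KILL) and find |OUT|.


IN - KILL: 3 - 2 = 1 surviving definitions
OUT = GEN + surviving = 8 + 1 = 9

9


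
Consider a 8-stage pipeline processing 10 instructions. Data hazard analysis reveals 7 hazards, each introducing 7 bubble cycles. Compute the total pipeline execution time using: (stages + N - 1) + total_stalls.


Base cycles = 8 + 10 - 1 = 17
Total stalls = 7 * 7 = 49
Total = 17 + 49 = 66

66


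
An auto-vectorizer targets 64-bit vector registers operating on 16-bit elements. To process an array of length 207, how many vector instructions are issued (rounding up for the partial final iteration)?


Width = 64 / 16 = 4 elements per vector op
Iterations = ceil(207 / 4) = 52

52


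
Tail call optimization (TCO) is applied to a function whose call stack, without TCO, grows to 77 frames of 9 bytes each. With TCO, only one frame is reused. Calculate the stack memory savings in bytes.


Without TCO: 77 * 9 = 693 bytes
With TCO: reuse 1 frame = 9 bytes
Savings = 693 - 9 = 684

684


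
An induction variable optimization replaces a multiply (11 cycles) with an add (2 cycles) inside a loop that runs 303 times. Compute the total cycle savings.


Per-iteration saving = 11 - 2 = 9
Total saved = 303 * 9 = 2727

2727


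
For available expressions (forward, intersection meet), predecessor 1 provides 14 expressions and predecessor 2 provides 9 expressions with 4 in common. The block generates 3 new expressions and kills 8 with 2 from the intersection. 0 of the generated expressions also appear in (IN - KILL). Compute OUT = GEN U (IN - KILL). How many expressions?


IN = intersection of predecessors = 4
IN - KILL = 4 - 2 = 2
|OUT| = |GEN| + |IN - KILL| - |GEN ∩ (IN - KILL)| = 3 + 2 - 0 = 5

5


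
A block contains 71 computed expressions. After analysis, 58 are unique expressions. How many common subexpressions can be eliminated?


CSE count = total expressions - unique expressions
= 71 - 58 = 13

13


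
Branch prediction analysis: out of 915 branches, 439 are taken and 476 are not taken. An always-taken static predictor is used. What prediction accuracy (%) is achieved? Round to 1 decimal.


Predictor: always-taken
Correct predictions = 439
Accuracy = 439 / 915 * 100 = 48.0%

48.0


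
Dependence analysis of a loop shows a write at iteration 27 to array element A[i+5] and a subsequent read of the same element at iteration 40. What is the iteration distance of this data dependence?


Distance = read iteration - write iteration
= 40 - 27 = 13

13


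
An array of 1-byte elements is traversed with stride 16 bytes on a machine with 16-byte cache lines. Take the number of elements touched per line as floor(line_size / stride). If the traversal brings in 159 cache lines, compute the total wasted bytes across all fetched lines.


Elements per line = floor(16 / 16) = 1
Bytes used per line = 1 * 1 = 1
Wasted per line = 16 - 1 = 15
Total wasted = 15 * 159 = 2385

2385


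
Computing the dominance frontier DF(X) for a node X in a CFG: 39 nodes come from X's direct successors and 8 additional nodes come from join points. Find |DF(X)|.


DF(X) = direct successor contributions + join point contributions
= 39 + 8 = 47

47


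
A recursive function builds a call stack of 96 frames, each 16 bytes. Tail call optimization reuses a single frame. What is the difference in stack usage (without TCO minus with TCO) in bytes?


Without TCO: 96 * 16 = 1536 bytes
With TCO: reuse 1 frame = 16 bytes
Savings = 1536 - 16 = 1520

1520


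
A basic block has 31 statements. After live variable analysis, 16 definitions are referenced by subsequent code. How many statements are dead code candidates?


Dead code = total statements - live definitions
= 31 - 16 = 15

15


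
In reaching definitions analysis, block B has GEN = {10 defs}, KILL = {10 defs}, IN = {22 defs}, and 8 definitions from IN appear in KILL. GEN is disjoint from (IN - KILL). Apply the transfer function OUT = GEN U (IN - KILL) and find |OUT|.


IN - KILL: 22 - 8 = 14 surviving definitions
OUT = GEN + surviving = 10 + 14 = 24

24


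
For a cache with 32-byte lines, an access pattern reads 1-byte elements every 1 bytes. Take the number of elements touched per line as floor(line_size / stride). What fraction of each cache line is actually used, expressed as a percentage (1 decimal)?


Elements per cache line = floor(32 / 1) = 32
Bytes used = 32 * 1 = 32
Utilization = 32 / 32 * 100 = 100.0%

100.0


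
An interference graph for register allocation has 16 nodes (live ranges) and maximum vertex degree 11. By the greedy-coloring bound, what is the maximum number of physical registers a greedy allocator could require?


Greedy coloring never needs more than (max_degree + 1) colors: when coloring a vertex, at most max_degree neighbors are already colored.
Upper bound = 11 + 1 = 12

12


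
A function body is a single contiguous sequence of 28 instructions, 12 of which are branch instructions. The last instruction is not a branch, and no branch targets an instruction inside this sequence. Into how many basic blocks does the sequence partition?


With no in-sequence branch targets, the leaders are the first instruction plus the instruction after each branch.
Number of basic blocks = branches + 1
= 12 + 1 = 13

13


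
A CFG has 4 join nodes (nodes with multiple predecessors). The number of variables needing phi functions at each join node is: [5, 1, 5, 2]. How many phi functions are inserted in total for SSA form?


Total phi functions = sum of phi functions at each join node
= 5 + 1 + 5 + 2 = 13

13


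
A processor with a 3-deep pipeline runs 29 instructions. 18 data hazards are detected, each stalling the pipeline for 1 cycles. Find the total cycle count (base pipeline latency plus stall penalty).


Base cycles = 3 + 29 - 1 = 31
Total stalls = 18 * 1 = 18
Total = 31 + 18 = 49

49


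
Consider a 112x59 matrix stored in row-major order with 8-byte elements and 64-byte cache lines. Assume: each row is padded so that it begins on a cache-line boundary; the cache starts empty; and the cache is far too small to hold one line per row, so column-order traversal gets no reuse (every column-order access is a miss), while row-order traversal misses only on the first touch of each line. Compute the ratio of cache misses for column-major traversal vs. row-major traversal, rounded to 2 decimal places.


Each row occupies 59 * 8 = 472 bytes and starts on a line boundary, so it spans ceil(472 / 64) = 8 cache lines.
Row-major traversal misses (one per line touched): 112 * ceil(59 * 8 / 64) = 896
Column-major traversal misses (no reuse, every access misses): 112 * 59 = 6608
Ratio = 6608 / 896 = 7.38

7.38


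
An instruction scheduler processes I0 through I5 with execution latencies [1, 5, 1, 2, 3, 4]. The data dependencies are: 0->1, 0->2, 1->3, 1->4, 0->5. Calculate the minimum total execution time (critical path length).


Compute longest path through dependency graph: dist(Ik) = max over predecessors of dist + latency(Ik).
dist(I0) = latency 1 = 1
dist(I1) = dist(I0) + 5 = 1 + 5 = 6
dist(I2) = dist(I0) + 1 = 1 + 1 = 2
dist(I3) = dist(I1) + 2 = 6 + 2 = 8
dist(I4) = dist(I1) + 3 = 6 + 3 = 9
dist(I5) = dist(I0) + 4 = 1 + 4 = 5
Critical path = max dist = 9

9


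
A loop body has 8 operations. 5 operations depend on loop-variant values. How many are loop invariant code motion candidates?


Invariant candidates = total - loop-dependent
= 8 - 5 = 3

3


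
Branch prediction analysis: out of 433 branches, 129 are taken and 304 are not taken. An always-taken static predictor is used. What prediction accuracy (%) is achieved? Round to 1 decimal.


Predictor: always-taken
Correct predictions = 129
Accuracy = 129 / 433 * 100 = 29.8%

29.8


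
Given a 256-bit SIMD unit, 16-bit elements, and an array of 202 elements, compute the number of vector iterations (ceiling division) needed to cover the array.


Width = 256 / 16 = 16 elements per vector op
Iterations = ceil(202 / 16) = 13

13


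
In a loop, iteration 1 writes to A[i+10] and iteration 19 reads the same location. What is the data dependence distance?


Distance = read iteration - write iteration
= 19 - 1 = 18

18


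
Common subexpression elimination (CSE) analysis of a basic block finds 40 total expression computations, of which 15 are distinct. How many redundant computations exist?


CSE count = total expressions - unique expressions
= 40 - 15 = 25

25


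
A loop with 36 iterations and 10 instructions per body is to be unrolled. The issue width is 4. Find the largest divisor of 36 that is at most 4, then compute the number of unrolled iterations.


Largest divisor of 36 <= 4 is 4
New iterations = 36 / 4 = 9

9


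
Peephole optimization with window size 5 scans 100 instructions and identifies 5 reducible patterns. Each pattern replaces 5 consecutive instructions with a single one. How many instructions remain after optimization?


Each match removes 4 instructions.
Total removed = 5 * 4 = 20
Remaining = 100 - 20 = 80

80


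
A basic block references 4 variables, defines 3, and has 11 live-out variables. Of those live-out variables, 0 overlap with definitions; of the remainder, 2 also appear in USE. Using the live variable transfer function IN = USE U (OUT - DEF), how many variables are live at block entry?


OUT - DEF: 11 - 0 = 11
|IN| = |USE| + |OUT - DEF| - |USE ∩ (OUT - DEF)| = 4 + 11 - 2 = 13

13


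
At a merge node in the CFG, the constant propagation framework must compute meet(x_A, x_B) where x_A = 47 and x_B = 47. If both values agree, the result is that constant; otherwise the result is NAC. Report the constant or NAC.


Meet operation: if both paths give the same constant, result is that constant; if they differ, result is NAC (not-a-constant).
Path A: 47, Path B: 47 -> equal
Result: constant -> 47

47


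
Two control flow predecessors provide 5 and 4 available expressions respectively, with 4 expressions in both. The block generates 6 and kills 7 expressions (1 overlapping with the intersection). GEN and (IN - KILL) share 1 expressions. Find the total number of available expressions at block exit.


IN = intersection of predecessors = 4
IN - KILL = 4 - 1 = 3
|OUT| = |GEN| + |IN - KILL| - |GEN ∩ (IN - KILL)| = 6 + 3 - 1 = 8

8


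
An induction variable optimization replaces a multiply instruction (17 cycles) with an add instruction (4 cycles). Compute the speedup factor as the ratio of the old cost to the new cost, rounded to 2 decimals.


Ratio = mult_cost / add_cost = 17 / 4 = 4.25

4.25


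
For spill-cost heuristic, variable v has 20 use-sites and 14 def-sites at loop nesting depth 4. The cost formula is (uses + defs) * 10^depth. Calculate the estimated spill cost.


uses + defs = 20 + 14 = 34
10^4 = 10000
Spill cost = 34 * 10000 = 340000

340000


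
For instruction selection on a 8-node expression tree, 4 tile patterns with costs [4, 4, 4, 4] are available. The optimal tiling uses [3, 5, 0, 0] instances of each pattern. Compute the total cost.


Total cost = sum(count_i * cost_i)
= 3*4 + 5*4 + 0*4 + 0*4
= 32

32


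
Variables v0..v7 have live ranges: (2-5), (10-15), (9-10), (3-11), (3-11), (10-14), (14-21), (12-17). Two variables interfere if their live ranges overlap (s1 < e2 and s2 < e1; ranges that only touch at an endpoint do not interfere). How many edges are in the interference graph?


Check all pairs for overlapping intervals.
Two intervals (s1,e1) and (s2,e2) overlap if s1 < e2 and s2 < e1.
v0 (2-5) vs v1..v7: overlaps v3, v4 -> 2
v1 (10-15) vs v2..v7: overlaps v3, v4, v5, v6, v7 -> 5
v2 (9-10) vs v3..v7: overlaps v3, v4 -> 2
v3 (3-11) vs v4..v7: overlaps v4, v5 -> 2
v4 (3-11) vs v5..v7: overlaps v5 -> 1
v5 (10-14) vs v6..v7: overlaps v7 -> 1
v6 (14-21) vs v7: overlaps v7 -> 1
Total overlapping pairs = 2 + 5 + 2 + 2 + 1 + 1 + 1 = 14

14


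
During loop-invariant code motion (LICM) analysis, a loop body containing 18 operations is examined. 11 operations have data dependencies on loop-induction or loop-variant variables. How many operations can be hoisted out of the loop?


Invariant candidates = total - loop-dependent
= 18 - 11 = 7

7


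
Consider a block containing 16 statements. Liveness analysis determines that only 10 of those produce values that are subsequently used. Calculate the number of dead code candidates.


Dead code = total statements - live definitions
= 16 - 10 = 6

6


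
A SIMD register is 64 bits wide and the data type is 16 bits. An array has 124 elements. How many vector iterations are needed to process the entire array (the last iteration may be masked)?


Width = 64 / 16 = 4 elements per vector op
Iterations = ceil(124 / 4) = 31

31


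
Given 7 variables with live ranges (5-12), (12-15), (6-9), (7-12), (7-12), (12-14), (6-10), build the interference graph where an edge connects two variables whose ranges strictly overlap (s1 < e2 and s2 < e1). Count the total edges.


Check all pairs for overlapping intervals.
Two intervals (s1,e1) and (s2,e2) overlap if s1 < e2 and s2 < e1.
v0 (5-12) vs v1..v6: overlaps v2, v3, v4, v6 -> 4
v1 (12-15) vs v2..v6: overlaps v5 -> 1
v2 (6-9) vs v3..v6: overlaps v3, v4, v6 -> 3
v3 (7-12) vs v4..v6: overlaps v4, v6 -> 2
v4 (7-12) vs v5..v6: overlaps v6 -> 1
v5 (12-14) vs v6: overlaps none -> 0
Total overlapping pairs = 4 + 1 + 3 + 2 + 1 + 0 = 11

11


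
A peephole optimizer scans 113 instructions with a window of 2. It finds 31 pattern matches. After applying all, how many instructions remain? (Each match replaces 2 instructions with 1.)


Each match removes 1 instructions.
Total removed = 31 * 1 = 31
Remaining = 113 - 31 = 82

82


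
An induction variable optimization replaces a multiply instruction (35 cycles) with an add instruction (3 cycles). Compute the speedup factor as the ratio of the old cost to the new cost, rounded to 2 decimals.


Ratio = mult_cost / add_cost = 35 / 3 = 11.67

11.67


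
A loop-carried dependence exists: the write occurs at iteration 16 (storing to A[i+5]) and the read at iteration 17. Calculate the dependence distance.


Distance = read iteration - write iteration
= 17 - 16 = 1

1


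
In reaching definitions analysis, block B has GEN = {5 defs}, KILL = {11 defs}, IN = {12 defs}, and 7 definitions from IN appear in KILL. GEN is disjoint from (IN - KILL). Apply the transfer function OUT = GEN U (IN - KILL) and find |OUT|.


IN - KILL: 12 - 7 = 5 surviving definitions
OUT = GEN + surviving = 5 + 5 = 10

10


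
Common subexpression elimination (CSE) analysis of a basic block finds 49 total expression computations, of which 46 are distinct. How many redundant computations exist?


CSE count = total expressions - unique expressions
= 49 - 46 = 3

3


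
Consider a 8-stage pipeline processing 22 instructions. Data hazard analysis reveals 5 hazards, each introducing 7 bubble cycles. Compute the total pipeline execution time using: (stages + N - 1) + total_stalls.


Base cycles = 8 + 22 - 1 = 29
Total stalls = 5 * 7 = 35
Total = 29 + 35 = 64

64


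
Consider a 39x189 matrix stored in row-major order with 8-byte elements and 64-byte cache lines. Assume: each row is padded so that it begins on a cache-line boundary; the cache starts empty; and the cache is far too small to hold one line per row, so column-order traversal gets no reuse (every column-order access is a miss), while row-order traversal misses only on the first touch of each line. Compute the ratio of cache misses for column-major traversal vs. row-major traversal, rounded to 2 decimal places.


Each row occupies 189 * 8 = 1512 bytes and starts on a line boundary, so it spans ceil(1512 / 64) = 24 cache lines.
Row-major traversal misses (one per line touched): 39 * ceil(189 * 8 / 64) = 936
Column-major traversal misses (no reuse, every access misses): 39 * 189 = 7371
Ratio = 7371 / 936 = 7.88

7.88


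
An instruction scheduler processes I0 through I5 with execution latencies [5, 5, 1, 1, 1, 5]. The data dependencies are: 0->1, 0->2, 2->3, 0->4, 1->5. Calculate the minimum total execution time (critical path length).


Compute longest path through dependency graph: dist(Ik) = max over predecessors of dist + latency(Ik).
dist(I0) = latency 5 = 5
dist(I1) = dist(I0) + 5 = 5 + 5 = 10
dist(I2) = dist(I0) + 1 = 5 + 1 = 6
dist(I3) = dist(I2) + 1 = 6 + 1 = 7
dist(I4) = dist(I0) + 1 = 5 + 1 = 6
dist(I5) = dist(I1) + 5 = 10 + 5 = 15
Critical path = max dist = 15

15


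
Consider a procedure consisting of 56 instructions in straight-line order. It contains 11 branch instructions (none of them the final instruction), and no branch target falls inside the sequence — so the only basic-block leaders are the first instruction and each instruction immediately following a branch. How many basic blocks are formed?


With no in-sequence branch targets, the leaders are the first instruction plus the instruction after each branch.
Number of basic blocks = branches + 1
= 11 + 1 = 12

12


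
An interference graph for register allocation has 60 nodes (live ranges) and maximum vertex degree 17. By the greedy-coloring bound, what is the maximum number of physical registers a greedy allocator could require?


Greedy coloring never needs more than (max_degree + 1) colors: when coloring a vertex, at most max_degree neighbors are already colored.
Upper bound = 17 + 1 = 18

18


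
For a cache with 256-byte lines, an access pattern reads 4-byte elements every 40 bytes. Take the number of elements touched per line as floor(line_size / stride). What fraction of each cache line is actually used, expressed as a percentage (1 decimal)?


Elements per cache line = floor(256 / 40) = 6
Bytes used = 6 * 4 = 24
Utilization = 24 / 256 * 100 = 9.4%

9.4


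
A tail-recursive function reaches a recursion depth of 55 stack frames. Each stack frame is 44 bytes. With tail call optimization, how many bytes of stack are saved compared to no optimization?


Without TCO: 55 * 44 = 2420 bytes
With TCO: reuse 1 frame = 44 bytes
Savings = 2420 - 44 = 2376

2376


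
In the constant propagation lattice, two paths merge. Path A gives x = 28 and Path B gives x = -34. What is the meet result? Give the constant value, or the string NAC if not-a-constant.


Meet operation: if both paths give the same constant, result is that constant; if they differ, result is NAC (not-a-constant).
Path A: 28, Path B: -34 -> differ
Result: not-a-constant -> NAC

NAC


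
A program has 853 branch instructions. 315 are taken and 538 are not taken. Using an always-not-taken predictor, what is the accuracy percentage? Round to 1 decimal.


Predictor: always-not-taken
Correct predictions = 538
Accuracy = 538 / 853 * 100 = 63.1%

63.1


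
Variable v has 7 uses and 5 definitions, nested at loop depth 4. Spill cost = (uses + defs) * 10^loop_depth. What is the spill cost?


uses + defs = 7 + 5 = 12
10^4 = 10000
Spill cost = 12 * 10000 = 120000

120000


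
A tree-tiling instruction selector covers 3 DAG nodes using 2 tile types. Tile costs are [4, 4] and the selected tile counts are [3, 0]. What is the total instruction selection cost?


Total cost = sum(count_i * cost_i)
= 3*4 + 0*4
= 12

12


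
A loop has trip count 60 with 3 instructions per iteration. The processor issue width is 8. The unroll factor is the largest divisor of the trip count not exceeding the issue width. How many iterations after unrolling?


Largest divisor of 60 <= 8 is 6
New iterations = 60 / 6 = 10

10


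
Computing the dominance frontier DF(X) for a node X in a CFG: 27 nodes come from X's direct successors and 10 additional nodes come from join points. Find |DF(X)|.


DF(X) = direct successor contributions + join point contributions
= 27 + 10 = 37

37


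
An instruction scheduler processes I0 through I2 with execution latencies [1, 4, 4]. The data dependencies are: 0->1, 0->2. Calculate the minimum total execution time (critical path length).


Compute longest path through dependency graph: dist(Ik) = max over predecessors of dist + latency(Ik).
dist(I0) = latency 1 = 1
dist(I1) = dist(I0) + 4 = 1 + 4 = 5
dist(I2) = dist(I0) + 4 = 1 + 4 = 5
Critical path = max dist = 5

5


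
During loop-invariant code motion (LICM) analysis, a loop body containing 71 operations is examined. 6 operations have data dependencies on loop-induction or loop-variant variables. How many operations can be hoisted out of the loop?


Invariant candidates = total - loop-dependent
= 71 - 6 = 65

65
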